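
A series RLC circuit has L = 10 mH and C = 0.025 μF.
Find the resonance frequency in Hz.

Step 1 — Resonance condition Im(Z)=0 gives ω₀ = 1/√(LC).
Step 2 — ω₀ = 1/√(0.01·2.5e-08) = 6.325e+04 rad/s.
Step 3 — f₀ = ω₀/(2π) = 1.007e+04 Hz.

f₀ = 1.007e+04 Hz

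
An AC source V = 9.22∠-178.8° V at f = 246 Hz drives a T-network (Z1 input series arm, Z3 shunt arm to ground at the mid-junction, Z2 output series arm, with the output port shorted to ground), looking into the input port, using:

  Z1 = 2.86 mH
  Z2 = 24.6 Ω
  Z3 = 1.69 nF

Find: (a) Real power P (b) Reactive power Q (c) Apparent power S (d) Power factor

Step 1 — Angular frequency: ω = 2π·f = 2π·246 = 1546 rad/s.
Step 2 — Component impedances:
  Z1: Z = jωL = j·1546·0.00286 = 0 + j4.421 Ω
  Z2: Z = R = 24.6 Ω
  Z3: Z = 1/(jωC) = -j/(ω·C) = 0 - j3.828e+05 Ω
Step 3 — With the output port shorted to ground, the output series arm Z2 runs from the junction to ground; the shunt arm Z3 also runs from the junction to ground. They appear in parallel: Z3 || Z2 = 24.6 - j0.001581 Ω.
Step 4 — Series with input arm Z1: Z_in = Z1 + (Z3 || Z2) = 24.6 + j4.419 Ω = 24.99∠10.2° Ω.
Step 5 — Source phasor: V = 9.22∠-178.8° V = -9.218 - j0.1931 V.
Step 6 — Current: I = V / Z = -0.3644 + j0.0576 A = 0.3689∠171.0° A.
Step 7 — Complex power: S = V·I* = 3.348 + j0.6013 VA.
Step 8 — Real power: P = Re(S) = 3.348 W.
Step 9 — Reactive power: Q = Im(S) = 0.6013 VAR.
Step 10 — Apparent power: |S| = 3.401 VA.
Step 11 — Power factor: PF = P/|S| = 0.9842 (lagging).

(a) P = 3.348 W  (b) Q = 0.6013 VAR  (c) S = 3.401 VA  (d) PF = 0.9842 (lagging)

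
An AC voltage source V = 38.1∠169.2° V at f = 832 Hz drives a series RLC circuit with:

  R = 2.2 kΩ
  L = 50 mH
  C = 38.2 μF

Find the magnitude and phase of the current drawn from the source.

Step 1 — Angular frequency: ω = 2π·f = 2π·832 = 5228 rad/s.
Step 2 — Component impedances:
  R: Z = R = 2200 Ω
  L: Z = jωL = j·5228·0.05 = 0 + j261.4 Ω
  C: Z = 1/(jωC) = -j/(ω·C) = 0 - j5.008 Ω
Step 3 — Series combination: Z_total = R + L + C = 2200 + j256.4 Ω = 2215∠6.6° Ω.
Step 4 — Source phasor: V = 38.1∠169.2° V = -37.43 + j7.139 V.
Step 5 — Ohm's law: I = V / Z_total = (-37.43 + j7.139) / (2200 + j256.4) = -0.01641 + j0.005157 A.
Step 6 — Convert to polar: |I| = 0.0172 A, ∠I = 162.6°.

I = 0.0172∠162.6° A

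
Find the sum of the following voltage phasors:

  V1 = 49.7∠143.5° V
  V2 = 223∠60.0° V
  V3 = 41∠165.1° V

Step 1 — Convert each phasor to rectangular form:
  V1 = 49.7·(cos(143.5°) + j·sin(143.5°)) = -39.95 + j29.56 V
  V2 = 223·(cos(60.0°) + j·sin(60.0°)) = 111.5 + j193.1 V
  V3 = 41·(cos(165.1°) + j·sin(165.1°)) = -39.62 + j10.54 V
Step 2 — Sum components: V_total = 31.93 + j233.2 V.
Step 3 — Convert to polar: |V_total| = 235.4 V, ∠V_total = 82.2°.

V_total = 235.4∠82.2° V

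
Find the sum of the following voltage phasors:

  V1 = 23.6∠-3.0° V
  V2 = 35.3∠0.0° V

Step 1 — Convert each phasor to rectangular form:
  V1 = 23.6·(cos(-3.0°) + j·sin(-3.0°)) = 23.57 - j1.235 V
  V2 = 35.3·(cos(0.0°) + j·sin(0.0°)) = 35.3 V
Step 2 — Sum components: V_total = 58.87 - j1.235 V.
Step 3 — Convert to polar: |V_total| = 58.88 V, ∠V_total = -1.2°.

V_total = 58.88∠-1.2° V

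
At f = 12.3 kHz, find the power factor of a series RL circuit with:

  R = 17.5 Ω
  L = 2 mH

Step 1 — Angular frequency: ω = 2π·f = 2π·1.23e+04 = 7.728e+04 rad/s.
Step 2 — Component impedances:
  R: Z = R = 17.5 Ω
  L: Z = jωL = j·7.728e+04·0.002 = 0 + j154.6 Ω
Step 3 — Series combination: Z_total = R + L = 17.5 + j154.6 Ω = 155.6∠83.5° Ω.
Step 4 — Power factor: PF = cos(φ) = Re(Z)/|Z| = 17.5/155.6 = 0.1125.
Step 5 — Type: Im(Z) = 154.6 ⇒ lagging (phase φ = 83.5°).

PF = 0.1125 (lagging, φ = 83.5°)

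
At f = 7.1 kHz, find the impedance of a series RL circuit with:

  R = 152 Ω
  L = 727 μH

Step 1 — Angular frequency: ω = 2π·f = 2π·7100 = 4.461e+04 rad/s.
Step 2 — Component impedances:
  R: Z = R = 152 Ω
  L: Z = jωL = j·4.461e+04·0.000727 = 0 + j32.43 Ω
Step 3 — Series combination: Z_total = R + L = 152 + j32.43 Ω = 155.4∠12.0° Ω.

Z = 152 + j32.43 Ω = 155.4∠12.0° Ω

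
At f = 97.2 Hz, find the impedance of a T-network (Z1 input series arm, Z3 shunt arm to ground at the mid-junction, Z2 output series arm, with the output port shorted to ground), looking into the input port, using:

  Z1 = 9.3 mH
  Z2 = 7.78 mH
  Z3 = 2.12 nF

Step 1 — Angular frequency: ω = 2π·f = 2π·97.2 = 610.7 rad/s.
Step 2 — Component impedances:
  Z1: Z = jωL = j·610.7·0.0093 = 0 + j5.68 Ω
  Z2: Z = jωL = j·610.7·0.00778 = 0 + j4.751 Ω
  Z3: Z = 1/(jωC) = -j/(ω·C) = 0 - j7.724e+05 Ω
Step 3 — With the output port shorted to ground, the output series arm Z2 runs from the junction to ground; the shunt arm Z3 also runs from the junction to ground. They appear in parallel: Z3 || Z2 = 0 + j4.751 Ω.
Step 4 — Series with input arm Z1: Z_in = Z1 + (Z3 || Z2) = 0 + j10.43 Ω = 10.43∠90.0° Ω.

Z = 0 + j10.43 Ω = 10.43∠90.0° Ω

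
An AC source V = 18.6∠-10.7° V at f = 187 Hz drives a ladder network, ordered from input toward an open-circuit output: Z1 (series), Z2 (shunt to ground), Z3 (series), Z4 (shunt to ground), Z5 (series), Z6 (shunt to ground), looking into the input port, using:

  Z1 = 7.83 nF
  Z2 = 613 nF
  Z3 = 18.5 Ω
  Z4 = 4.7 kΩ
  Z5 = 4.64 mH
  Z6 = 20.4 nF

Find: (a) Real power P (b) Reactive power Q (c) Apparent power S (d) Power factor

Step 1 — Angular frequency: ω = 2π·f = 2π·187 = 1175 rad/s.
Step 2 — Component impedances:
  Z1: Z = 1/(jωC) = -j/(ω·C) = 0 - j1.087e+05 Ω
  Z2: Z = 1/(jωC) = -j/(ω·C) = 0 - j1388 Ω
  Z3: Z = R = 18.5 Ω
  Z4: Z = R = 4700 Ω
  Z5: Z = jωL = j·1175·0.00464 = 0 + j5.452 Ω
  Z6: Z = 1/(jωC) = -j/(ω·C) = 0 - j4.172e+04 Ω
Step 3 — Ladder network (open output): work backward from the far end, alternating series and parallel combinations. Z_in = 354.1 - j1.099e+05 Ω = 1.099e+05∠-89.8° Ω.
Step 4 — Source phasor: V = 18.6∠-10.7° V = 18.28 - j3.453 V.
Step 5 — Current: I = V / Z = 3.195e-05 + j0.0001661 A = 0.0001692∠79.1° A.
Step 6 — Complex power: S = V·I* = 1.014e-05 - j0.003147 VA.
Step 7 — Real power: P = Re(S) = 1.014e-05 W.
Step 8 — Reactive power: Q = Im(S) = -0.003147 VAR.
Step 9 — Apparent power: |S| = 0.003147 VA.
Step 10 — Power factor: PF = P/|S| = 0.003221 (leading).

(a) P = 1.014e-05 W  (b) Q = -0.003147 VAR  (c) S = 0.003147 VA  (d) PF = 0.003221 (leading)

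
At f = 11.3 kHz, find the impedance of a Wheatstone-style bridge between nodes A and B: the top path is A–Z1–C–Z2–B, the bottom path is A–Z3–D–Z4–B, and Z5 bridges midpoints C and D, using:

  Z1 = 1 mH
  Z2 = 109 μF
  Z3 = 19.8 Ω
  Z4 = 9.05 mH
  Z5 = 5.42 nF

Step 1 — Angular frequency: ω = 2π·f = 2π·1.13e+04 = 7.1e+04 rad/s.
Step 2 — Component impedances:
  Z1: Z = jωL = j·7.1e+04·0.001 = 0 + j71 Ω
  Z2: Z = 1/(jωC) = -j/(ω·C) = 0 - j0.1292 Ω
  Z3: Z = R = 19.8 Ω
  Z4: Z = jωL = j·7.1e+04·0.00905 = 0 + j642.5 Ω
  Z5: Z = 1/(jωC) = -j/(ω·C) = 0 - j2599 Ω
Step 3 — Bridge requires nodal analysis (the Z5 bridge couples midpoints C and D, so the two paths cannot be reduced to a simple series/parallel combination). Setting node B to ground and injecting 1 A at node A, the 3-node admittance system at A, C, D solves to V_A = Z_AB = 0.1162 + j65.45 Ω = 65.45∠89.9° Ω.

Z = 0.1162 + j65.45 Ω = 65.45∠89.9° Ω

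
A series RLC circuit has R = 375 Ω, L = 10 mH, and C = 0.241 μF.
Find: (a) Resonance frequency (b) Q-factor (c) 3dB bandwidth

Step 1 — Resonance condition Im(Z)=0 gives ω₀ = 1/√(LC).
Step 2 — ω₀ = 1/√(0.01·2.41e-07) = 2.037e+04 rad/s.
Step 3 — f₀ = ω₀/(2π) = 3242 Hz.
Step 4 — Series Q: Q = ω₀L/R = 2.037e+04·0.01/375 = 0.5432.
Step 5 — 3dB bandwidth: Δω = ω₀/Q = 3.75e+04 rad/s; BW = Δω/(2π) = 5968 Hz.

(a) f₀ = 3242 Hz  (b) Q = 0.5432  (c) BW = 5968 Hz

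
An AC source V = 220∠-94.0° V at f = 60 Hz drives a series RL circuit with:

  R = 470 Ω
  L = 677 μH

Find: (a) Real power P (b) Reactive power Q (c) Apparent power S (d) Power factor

Step 1 — Angular frequency: ω = 2π·f = 2π·60 = 377 rad/s.
Step 2 — Component impedances:
  R: Z = R = 470 Ω
  L: Z = jωL = j·377·0.000677 = 0 + j0.2552 Ω
Step 3 — Series combination: Z_total = R + L = 470 + j0.2552 Ω = 470∠0.0° Ω.
Step 4 — Source phasor: V = 220∠-94.0° V = -15.35 - j219.5 V.
Step 5 — Current: I = V / Z = -0.03291 - j0.4669 A = 0.4681∠-94.0° A.
Step 6 — Complex power: S = V·I* = 103 + j0.05592 VA.
Step 7 — Real power: P = Re(S) = 103 W.
Step 8 — Reactive power: Q = Im(S) = 0.05592 VAR.
Step 9 — Apparent power: |S| = 103 VA.
Step 10 — Power factor: PF = P/|S| = 1 (lagging).

(a) P = 103 W  (b) Q = 0.05592 VAR  (c) S = 103 VA  (d) PF = 1 (lagging)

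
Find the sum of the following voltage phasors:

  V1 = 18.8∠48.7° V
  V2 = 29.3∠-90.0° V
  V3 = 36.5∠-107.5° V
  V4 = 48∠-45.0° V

Step 1 — Convert each phasor to rectangular form:
  V1 = 18.8·(cos(48.7°) + j·sin(48.7°)) = 12.41 + j14.12 V
  V2 = 29.3·(cos(-90.0°) + j·sin(-90.0°)) = 0 - j29.3 V
  V3 = 36.5·(cos(-107.5°) + j·sin(-107.5°)) = -10.98 - j34.81 V
  V4 = 48·(cos(-45.0°) + j·sin(-45.0°)) = 33.94 - j33.94 V
Step 2 — Sum components: V_total = 35.37 - j83.93 V.
Step 3 — Convert to polar: |V_total| = 91.08 V, ∠V_total = -67.1°.

V_total = 91.08∠-67.1° V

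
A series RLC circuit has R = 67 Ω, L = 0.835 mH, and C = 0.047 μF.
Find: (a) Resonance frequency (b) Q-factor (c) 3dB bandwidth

Step 1 — Resonance: ω₀ = 1/√(LC) = 1/√(0.000835·4.7e-08) = 1.596e+05 rad/s.
Step 2 — f₀ = ω₀/(2π) = 2.541e+04 Hz.
Step 3 — Series Q: Q = ω₀L/R = 1.596e+05·0.000835/67 = 1.989.
Step 4 — Bandwidth: Δω = ω₀/Q = 8.024e+04 rad/s; BW = Δω/(2π) = 1.277e+04 Hz.

(a) f₀ = 2.541e+04 Hz  (b) Q = 1.989  (c) BW = 1.277e+04 Hz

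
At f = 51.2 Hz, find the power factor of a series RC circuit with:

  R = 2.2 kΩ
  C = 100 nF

Step 1 — Angular frequency: ω = 2π·f = 2π·51.2 = 321.7 rad/s.
Step 2 — Component impedances:
  R: Z = R = 2200 Ω
  C: Z = 1/(jωC) = -j/(ω·C) = 0 - j3.108e+04 Ω
Step 3 — Series combination: Z_total = R + C = 2200 - j3.108e+04 Ω = 3.116e+04∠-86.0° Ω.
Step 4 — Power factor: PF = cos(φ) = Re(Z)/|Z| = 2200/3.116e+04 = 0.0706.
Step 5 — Type: Im(Z) = -3.108e+04 ⇒ leading (phase φ = -86.0°).

PF = 0.0706 (leading, φ = -86.0°)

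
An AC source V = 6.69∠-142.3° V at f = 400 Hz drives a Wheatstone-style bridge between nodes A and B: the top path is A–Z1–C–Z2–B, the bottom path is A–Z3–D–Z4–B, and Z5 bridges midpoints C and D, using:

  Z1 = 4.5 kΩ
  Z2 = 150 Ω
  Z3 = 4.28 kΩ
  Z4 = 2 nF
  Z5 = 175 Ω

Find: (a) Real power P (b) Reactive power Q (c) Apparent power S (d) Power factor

Step 1 — Angular frequency: ω = 2π·f = 2π·400 = 2513 rad/s.
Step 2 — Component impedances:
  Z1: Z = R = 4500 Ω
  Z2: Z = R = 150 Ω
  Z3: Z = R = 4280 Ω
  Z4: Z = 1/(jωC) = -j/(ω·C) = 0 - j1.989e+05 Ω
  Z5: Z = R = 175 Ω
Step 3 — Bridge requires nodal analysis (the Z5 bridge couples midpoints C and D, so the two paths cannot be reduced to a simple series/parallel combination). Setting node B to ground and injecting 1 A at node A, the 3-node admittance system at A, C, D solves to V_A = Z_AB = 2389 - j0.2846 Ω = 2389∠-0.0° Ω.
Step 4 — Source phasor: V = 6.69∠-142.3° V = -5.293 - j4.091 V.
Step 5 — Current: I = V / Z = -0.002216 - j0.001713 A = 0.002801∠-142.3° A.
Step 6 — Complex power: S = V·I* = 0.01874 - j2.232e-06 VA.
Step 7 — Real power: P = Re(S) = 0.01874 W.
Step 8 — Reactive power: Q = Im(S) = -2.232e-06 VAR.
Step 9 — Apparent power: |S| = 0.01874 VA.
Step 10 — Power factor: PF = P/|S| = 1 (leading).

(a) P = 0.01874 W  (b) Q = -2.232e-06 VAR  (c) S = 0.01874 VA  (d) PF = 1 (leading)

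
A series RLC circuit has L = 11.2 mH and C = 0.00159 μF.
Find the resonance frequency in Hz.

Step 1 — Resonance condition Im(Z)=0 gives ω₀ = 1/√(LC).
Step 2 — ω₀ = 1/√(0.0112·1.59e-09) = 2.37e+05 rad/s.
Step 3 — f₀ = ω₀/(2π) = 3.771e+04 Hz.

f₀ = 3.771e+04 Hz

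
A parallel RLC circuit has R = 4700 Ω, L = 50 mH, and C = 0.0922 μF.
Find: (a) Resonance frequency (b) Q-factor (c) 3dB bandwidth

Step 1 — Resonance: ω₀ = 1/√(LC) = 1/√(0.05·9.22e-08) = 1.473e+04 rad/s.
Step 2 — f₀ = ω₀/(2π) = 2344 Hz.
Step 3 — Parallel Q: Q = R/(ω₀L) = 4700/(1.473e+04·0.05) = 6.382.
Step 4 — Bandwidth: Δω = ω₀/Q = 2308 rad/s; BW = Δω/(2π) = 367.3 Hz.

(a) f₀ = 2344 Hz  (b) Q = 6.382  (c) BW = 367.3 Hz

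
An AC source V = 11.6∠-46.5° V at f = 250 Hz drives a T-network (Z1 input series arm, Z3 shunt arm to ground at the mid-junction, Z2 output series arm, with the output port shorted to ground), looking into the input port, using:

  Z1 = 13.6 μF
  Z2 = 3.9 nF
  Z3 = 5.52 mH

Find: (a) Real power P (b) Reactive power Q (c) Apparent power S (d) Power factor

Step 1 — Angular frequency: ω = 2π·f = 2π·250 = 1571 rad/s.
Step 2 — Component impedances:
  Z1: Z = 1/(jωC) = -j/(ω·C) = 0 - j46.81 Ω
  Z2: Z = 1/(jωC) = -j/(ω·C) = 0 - j1.632e+05 Ω
  Z3: Z = jωL = j·1571·0.00552 = 0 + j8.671 Ω
Step 3 — With the output port shorted to ground, the output series arm Z2 runs from the junction to ground; the shunt arm Z3 also runs from the junction to ground. They appear in parallel: Z3 || Z2 = 0 + j8.671 Ω.
Step 4 — Series with input arm Z1: Z_in = Z1 + (Z3 || Z2) = 0 - j38.14 Ω = 38.14∠-90.0° Ω.
Step 5 — Source phasor: V = 11.6∠-46.5° V = 7.985 - j8.414 V.
Step 6 — Current: I = V / Z = 0.2206 + j0.2094 A = 0.3042∠43.5° A.
Step 7 — Complex power: S = V·I* = 0 - j3.528 VA.
Step 8 — Real power: P = Re(S) = 0 W.
Step 9 — Reactive power: Q = Im(S) = -3.528 VAR.
Step 10 — Apparent power: |S| = 3.528 VA.
Step 11 — Power factor: PF = P/|S| = 0 (leading).

(a) P = 0 W  (b) Q = -3.528 VAR  (c) S = 3.528 VA  (d) PF = 0 (leading)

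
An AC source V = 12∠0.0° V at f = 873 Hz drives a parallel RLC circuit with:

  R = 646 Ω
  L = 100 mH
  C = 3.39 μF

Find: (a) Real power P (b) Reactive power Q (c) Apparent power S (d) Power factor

Step 1 — Angular frequency: ω = 2π·f = 2π·873 = 5485 rad/s.
Step 2 — Component impedances:
  R: Z = R = 646 Ω
  L: Z = jωL = j·5485·0.1 = 0 + j548.5 Ω
  C: Z = 1/(jωC) = -j/(ω·C) = 0 - j53.78 Ω
Step 3 — Parallel combination: 1/Z_total = 1/R + 1/L + 1/C; Z_total = 5.457 - j59.12 Ω = 59.37∠-84.7° Ω.
Step 4 — Source phasor: V = 12∠0.0° V = 12 V.
Step 5 — Current: I = V / Z = 0.01858 + j0.2013 A = 0.2021∠84.7° A.
Step 6 — Complex power: S = V·I* = 0.2229 - j2.415 VA.
Step 7 — Real power: P = Re(S) = 0.2229 W.
Step 8 — Reactive power: Q = Im(S) = -2.415 VAR.
Step 9 — Apparent power: |S| = 2.425 VA.
Step 10 — Power factor: PF = P/|S| = 0.09191 (leading).

(a) P = 0.2229 W  (b) Q = -2.415 VAR  (c) S = 2.425 VA  (d) PF = 0.09191 (leading)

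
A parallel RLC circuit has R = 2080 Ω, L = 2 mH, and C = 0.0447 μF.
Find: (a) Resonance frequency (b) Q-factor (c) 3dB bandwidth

Step 1 — Resonance: ω₀ = 1/√(LC) = 1/√(0.002·4.47e-08) = 1.058e+05 rad/s.
Step 2 — f₀ = ω₀/(2π) = 1.683e+04 Hz.
Step 3 — Parallel Q: Q = R/(ω₀L) = 2080/(1.058e+05·0.002) = 9.833.
Step 4 — Bandwidth: Δω = ω₀/Q = 1.076e+04 rad/s; BW = Δω/(2π) = 1712 Hz.

(a) f₀ = 1.683e+04 Hz  (b) Q = 9.833  (c) BW = 1712 Hz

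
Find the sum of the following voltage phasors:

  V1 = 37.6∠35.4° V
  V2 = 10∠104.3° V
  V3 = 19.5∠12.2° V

Step 1 — Convert each phasor to rectangular form:
  V1 = 37.6·(cos(35.4°) + j·sin(35.4°)) = 30.65 + j21.78 V
  V2 = 10·(cos(104.3°) + j·sin(104.3°)) = -2.47 + j9.69 V
  V3 = 19.5·(cos(12.2°) + j·sin(12.2°)) = 19.06 + j4.121 V
Step 2 — Sum components: V_total = 47.24 + j35.59 V.
Step 3 — Convert to polar: |V_total| = 59.15 V, ∠V_total = 37.0°.

V_total = 59.15∠37.0° V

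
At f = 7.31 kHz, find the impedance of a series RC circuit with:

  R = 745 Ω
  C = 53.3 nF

Step 1 — Angular frequency: ω = 2π·f = 2π·7310 = 4.593e+04 rad/s.
Step 2 — Component impedances:
  R: Z = R = 745 Ω
  C: Z = 1/(jωC) = -j/(ω·C) = 0 - j408.5 Ω
Step 3 — Series combination: Z_total = R + C = 745 - j408.5 Ω = 849.6∠-28.7° Ω.

Z = 745 - j408.5 Ω = 849.6∠-28.7° Ω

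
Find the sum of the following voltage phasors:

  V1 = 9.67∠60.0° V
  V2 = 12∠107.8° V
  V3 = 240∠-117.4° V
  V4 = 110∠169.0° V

Step 1 — Convert each phasor to rectangular form:
  V1 = 9.67·(cos(60.0°) + j·sin(60.0°)) = 4.835 + j8.374 V
  V2 = 12·(cos(107.8°) + j·sin(107.8°)) = -3.668 + j11.43 V
  V3 = 240·(cos(-117.4°) + j·sin(-117.4°)) = -110.4 - j213.1 V
  V4 = 110·(cos(169.0°) + j·sin(169.0°)) = -108 + j20.99 V
Step 2 — Sum components: V_total = -217.3 - j172.3 V.
Step 3 — Convert to polar: |V_total| = 277.3 V, ∠V_total = -141.6°.

V_total = 277.3∠-141.6° V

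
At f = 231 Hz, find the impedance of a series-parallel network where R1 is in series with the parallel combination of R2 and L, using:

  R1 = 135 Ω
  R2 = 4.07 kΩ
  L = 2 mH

Step 1 — Angular frequency: ω = 2π·f = 2π·231 = 1451 rad/s.
Step 2 — Component impedances:
  R1: Z = R = 135 Ω
  R2: Z = R = 4070 Ω
  L: Z = jωL = j·1451·0.002 = 0 + j2.903 Ω
Step 3 — Parallel branch: R2 || L = 1/(1/R2 + 1/L) = 0.00207 + j2.903 Ω.
Step 4 — Series with R1: Z_total = R1 + (R2 || L) = 135 + j2.903 Ω = 135∠1.2° Ω.

Z = 135 + j2.903 Ω = 135∠1.2° Ω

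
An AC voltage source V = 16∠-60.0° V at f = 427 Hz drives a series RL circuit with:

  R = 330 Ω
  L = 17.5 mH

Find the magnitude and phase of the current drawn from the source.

Step 1 — Angular frequency: ω = 2π·f = 2π·427 = 2683 rad/s.
Step 2 — Component impedances:
  R: Z = R = 330 Ω
  L: Z = jωL = j·2683·0.0175 = 0 + j46.95 Ω
Step 3 — Series combination: Z_total = R + L = 330 + j46.95 Ω = 333.3∠8.1° Ω.
Step 4 — Source phasor: V = 16∠-60.0° V = 8 - j13.86 V.
Step 5 — Ohm's law: I = V / Z_total = (8 - j13.86) / (330 + j46.95) = 0.01791 - j0.04454 A.
Step 6 — Convert to polar: |I| = 0.048 A, ∠I = -68.1°.

I = 0.048∠-68.1° A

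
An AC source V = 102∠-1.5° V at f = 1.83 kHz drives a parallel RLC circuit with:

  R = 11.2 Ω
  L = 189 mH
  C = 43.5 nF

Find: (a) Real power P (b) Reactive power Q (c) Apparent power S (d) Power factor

Step 1 — Angular frequency: ω = 2π·f = 2π·1830 = 1.15e+04 rad/s.
Step 2 — Component impedances:
  R: Z = R = 11.2 Ω
  L: Z = jωL = j·1.15e+04·0.189 = 0 + j2173 Ω
  C: Z = 1/(jωC) = -j/(ω·C) = 0 - j1999 Ω
Step 3 — Parallel combination: 1/Z_total = 1/R + 1/L + 1/C; Z_total = 11.2 - j0.005019 Ω = 11.2∠-0.0° Ω.
Step 4 — Source phasor: V = 102∠-1.5° V = 102 - j2.67 V.
Step 5 — Current: I = V / Z = 9.104 - j0.2343 A = 9.107∠-1.5° A.
Step 6 — Complex power: S = V·I* = 928.9 - j0.4163 VA.
Step 7 — Real power: P = Re(S) = 928.9 W.
Step 8 — Reactive power: Q = Im(S) = -0.4163 VAR.
Step 9 — Apparent power: |S| = 928.9 VA.
Step 10 — Power factor: PF = P/|S| = 1 (leading).

(a) P = 928.9 W  (b) Q = -0.4163 VAR  (c) S = 928.9 VA  (d) PF = 1 (leading)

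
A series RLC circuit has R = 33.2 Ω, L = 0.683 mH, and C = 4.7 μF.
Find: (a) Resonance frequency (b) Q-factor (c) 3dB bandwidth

Step 1 — Resonance condition Im(Z)=0 gives ω₀ = 1/√(LC).
Step 2 — ω₀ = 1/√(0.000683·4.7e-06) = 1.765e+04 rad/s.
Step 3 — f₀ = ω₀/(2π) = 2809 Hz.
Step 4 — Series Q: Q = ω₀L/R = 1.765e+04·0.000683/33.2 = 0.3631.
Step 5 — 3dB bandwidth: Δω = ω₀/Q = 4.861e+04 rad/s; BW = Δω/(2π) = 7736 Hz.

(a) f₀ = 2809 Hz  (b) Q = 0.3631  (c) BW = 7736 Hz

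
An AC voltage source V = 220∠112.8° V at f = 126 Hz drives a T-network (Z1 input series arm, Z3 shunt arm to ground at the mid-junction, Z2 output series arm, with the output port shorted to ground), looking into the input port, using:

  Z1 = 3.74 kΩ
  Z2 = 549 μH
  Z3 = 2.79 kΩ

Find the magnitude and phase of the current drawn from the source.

Step 1 — Angular frequency: ω = 2π·f = 2π·126 = 791.7 rad/s.
Step 2 — Component impedances:
  Z1: Z = R = 3740 Ω
  Z2: Z = jωL = j·791.7·0.000549 = 0 + j0.4346 Ω
  Z3: Z = R = 2790 Ω
Step 3 — With the output port shorted to ground, the output series arm Z2 runs from the junction to ground; the shunt arm Z3 also runs from the junction to ground. They appear in parallel: Z3 || Z2 = 6.771e-05 + j0.4346 Ω.
Step 4 — Series with input arm Z1: Z_in = Z1 + (Z3 || Z2) = 3740 + j0.4346 Ω = 3740∠0.0° Ω.
Step 5 — Source phasor: V = 220∠112.8° V = -85.25 + j202.8 V.
Step 6 — Ohm's law: I = V / Z_total = (-85.25 + j202.8) / (3740 + j0.4346) = -0.02279 + j0.05423 A.
Step 7 — Convert to polar: |I| = 0.05882 A, ∠I = 112.8°.

I = 0.05882∠112.8° A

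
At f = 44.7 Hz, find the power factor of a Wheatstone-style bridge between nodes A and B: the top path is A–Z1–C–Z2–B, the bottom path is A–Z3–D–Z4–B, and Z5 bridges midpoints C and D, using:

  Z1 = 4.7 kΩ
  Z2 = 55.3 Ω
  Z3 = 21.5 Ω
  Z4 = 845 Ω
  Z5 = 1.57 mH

Step 1 — Angular frequency: ω = 2π·f = 2π·44.7 = 280.9 rad/s.
Step 2 — Component impedances:
  Z1: Z = R = 4700 Ω
  Z2: Z = R = 55.3 Ω
  Z3: Z = R = 21.5 Ω
  Z4: Z = R = 845 Ω
  Z5: Z = jωL = j·280.9·0.00157 = 0 + j0.4409 Ω
Step 3 — Bridge requires nodal analysis (the Z5 bridge couples midpoints C and D, so the two paths cannot be reduced to a simple series/parallel combination). Setting node B to ground and injecting 1 A at node A, the 3-node admittance system at A, C, D solves to V_A = Z_AB = 73.31 + j0.3847 Ω = 73.31∠0.3° Ω.
Step 4 — Power factor: PF = cos(φ) = Re(Z)/|Z| = 73.31/73.31 = 1.
Step 5 — Type: Im(Z) = 0.3847 ⇒ lagging (phase φ = 0.3°).

PF = 1 (lagging, φ = 0.3°)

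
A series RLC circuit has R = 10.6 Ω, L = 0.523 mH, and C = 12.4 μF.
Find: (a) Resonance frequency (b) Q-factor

Step 1 — Resonance condition Im(Z)=0 gives ω₀ = 1/√(LC).
Step 2 — ω₀ = 1/√(0.000523·1.24e-05) = 1.242e+04 rad/s.
Step 3 — f₀ = ω₀/(2π) = 1976 Hz.
Step 4 — Series Q: Q = ω₀L/R = 1.242e+04·0.000523/10.6 = 0.6127.

(a) f₀ = 1976 Hz  (b) Q = 0.6127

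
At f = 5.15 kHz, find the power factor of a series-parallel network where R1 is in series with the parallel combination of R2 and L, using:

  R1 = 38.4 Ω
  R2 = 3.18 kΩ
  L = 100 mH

Step 1 — Angular frequency: ω = 2π·f = 2π·5150 = 3.236e+04 rad/s.
Step 2 — Component impedances:
  R1: Z = R = 38.4 Ω
  R2: Z = R = 3180 Ω
  L: Z = jωL = j·3.236e+04·0.1 = 0 + j3236 Ω
Step 3 — Parallel branch: R2 || L = 1/(1/R2 + 1/L) = 1618 + j1590 Ω.
Step 4 — Series with R1: Z_total = R1 + (R2 || L) = 1656 + j1590 Ω = 2296∠43.8° Ω.
Step 5 — Power factor: PF = cos(φ) = Re(Z)/|Z| = 1656.1/2295.6 = 0.7214.
Step 6 — Type: Im(Z) = 1590 ⇒ lagging (phase φ = 43.8°).

PF = 0.7214 (lagging, φ = 43.8°)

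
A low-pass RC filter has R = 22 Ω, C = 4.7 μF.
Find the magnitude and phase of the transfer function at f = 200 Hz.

Step 1 — Angular frequency: ω = 2π·200 = 1257 rad/s.
Step 2 — Transfer function: H(jω) = 1/(1 + jωRC).
Step 3 — Denominator: 1 + jωRC = 1 + j·1257·22·4.7e-06 = 1 + j0.1299.
Step 4 — H = 0.9834 - j0.1278.
Step 5 — Magnitude: |H| = 0.9917 (-0.1 dB); phase: φ = -7.4°.

|H| = 0.9917 (-0.1 dB), φ = -7.4°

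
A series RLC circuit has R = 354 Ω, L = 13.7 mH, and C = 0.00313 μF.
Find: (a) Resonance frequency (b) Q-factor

Step 1 — Resonance condition Im(Z)=0 gives ω₀ = 1/√(LC).
Step 2 — ω₀ = 1/√(0.0137·3.13e-09) = 1.527e+05 rad/s.
Step 3 — f₀ = ω₀/(2π) = 2.43e+04 Hz.
Step 4 — Series Q: Q = ω₀L/R = 1.527e+05·0.0137/354 = 5.91.

(a) f₀ = 2.43e+04 Hz  (b) Q = 5.91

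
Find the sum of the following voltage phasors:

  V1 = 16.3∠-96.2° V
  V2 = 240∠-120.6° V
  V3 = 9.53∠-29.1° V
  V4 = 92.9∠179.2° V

Step 1 — Convert each phasor to rectangular form:
  V1 = 16.3·(cos(-96.2°) + j·sin(-96.2°)) = -1.76 - j16.2 V
  V2 = 240·(cos(-120.6°) + j·sin(-120.6°)) = -122.2 - j206.6 V
  V3 = 9.53·(cos(-29.1°) + j·sin(-29.1°)) = 8.327 - j4.635 V
  V4 = 92.9·(cos(179.2°) + j·sin(179.2°)) = -92.89 + j1.297 V
Step 2 — Sum components: V_total = -208.5 - j226.1 V.
Step 3 — Convert to polar: |V_total| = 307.6 V, ∠V_total = -132.7°.

V_total = 307.6∠-132.7° V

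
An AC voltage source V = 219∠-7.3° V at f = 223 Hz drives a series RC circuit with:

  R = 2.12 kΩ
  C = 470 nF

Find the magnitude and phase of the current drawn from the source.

Step 1 — Angular frequency: ω = 2π·f = 2π·223 = 1401 rad/s.
Step 2 — Component impedances:
  R: Z = R = 2120 Ω
  C: Z = 1/(jωC) = -j/(ω·C) = 0 - j1519 Ω
Step 3 — Series combination: Z_total = R + C = 2120 - j1519 Ω = 2608∠-35.6° Ω.
Step 4 — Source phasor: V = 219∠-7.3° V = 217.2 - j27.83 V.
Step 5 — Ohm's law: I = V / Z_total = (217.2 - j27.83) / (2120 - j1519) = 0.07393 + j0.03983 A.
Step 6 — Convert to polar: |I| = 0.08398 A, ∠I = 28.3°.

I = 0.08398∠28.3° A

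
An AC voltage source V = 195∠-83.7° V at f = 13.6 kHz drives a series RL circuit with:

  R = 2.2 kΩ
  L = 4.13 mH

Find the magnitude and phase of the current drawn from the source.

Step 1 — Angular frequency: ω = 2π·f = 2π·1.36e+04 = 8.545e+04 rad/s.
Step 2 — Component impedances:
  R: Z = R = 2200 Ω
  L: Z = jωL = j·8.545e+04·0.00413 = 0 + j352.9 Ω
Step 3 — Series combination: Z_total = R + L = 2200 + j352.9 Ω = 2228∠9.1° Ω.
Step 4 — Source phasor: V = 195∠-83.7° V = 21.4 - j193.8 V.
Step 5 — Ohm's law: I = V / Z_total = (21.4 - j193.8) / (2200 + j352.9) = -0.004296 - j0.08741 A.
Step 6 — Convert to polar: |I| = 0.08752 A, ∠I = -92.8°.

I = 0.08752∠-92.8° A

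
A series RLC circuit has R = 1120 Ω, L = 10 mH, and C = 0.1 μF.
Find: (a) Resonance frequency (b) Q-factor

Step 1 — Resonance condition Im(Z)=0 gives ω₀ = 1/√(LC).
Step 2 — ω₀ = 1/√(0.01·1e-07) = 3.162e+04 rad/s.
Step 3 — f₀ = ω₀/(2π) = 5033 Hz.
Step 4 — Series Q: Q = ω₀L/R = 3.162e+04·0.01/1120 = 0.2823.

(a) f₀ = 5033 Hz  (b) Q = 0.2823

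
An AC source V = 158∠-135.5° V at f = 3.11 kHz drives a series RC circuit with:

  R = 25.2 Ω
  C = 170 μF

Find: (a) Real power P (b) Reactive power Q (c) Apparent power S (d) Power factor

Step 1 — Angular frequency: ω = 2π·f = 2π·3110 = 1.954e+04 rad/s.
Step 2 — Component impedances:
  R: Z = R = 25.2 Ω
  C: Z = 1/(jωC) = -j/(ω·C) = 0 - j0.301 Ω
Step 3 — Series combination: Z_total = R + C = 25.2 - j0.301 Ω = 25.2∠-0.7° Ω.
Step 4 — Source phasor: V = 158∠-135.5° V = -112.7 - j110.7 V.
Step 5 — Current: I = V / Z = -4.419 - j4.447 A = 6.269∠-134.8° A.
Step 6 — Complex power: S = V·I* = 990.5 - j11.83 VA.
Step 7 — Real power: P = Re(S) = 990.5 W.
Step 8 — Reactive power: Q = Im(S) = -11.83 VAR.
Step 9 — Apparent power: |S| = 990.6 VA.
Step 10 — Power factor: PF = P/|S| = 0.9999 (leading).

(a) P = 990.5 W  (b) Q = -11.83 VAR  (c) S = 990.6 VA  (d) PF = 0.9999 (leading)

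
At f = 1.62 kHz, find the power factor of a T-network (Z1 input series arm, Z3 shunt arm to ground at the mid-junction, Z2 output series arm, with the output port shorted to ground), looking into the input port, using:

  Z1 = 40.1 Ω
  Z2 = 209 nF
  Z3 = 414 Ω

Step 1 — Angular frequency: ω = 2π·f = 2π·1620 = 1.018e+04 rad/s.
Step 2 — Component impedances:
  Z1: Z = R = 40.1 Ω
  Z2: Z = 1/(jωC) = -j/(ω·C) = 0 - j470.1 Ω
  Z3: Z = R = 414 Ω
Step 3 — With the output port shorted to ground, the output series arm Z2 runs from the junction to ground; the shunt arm Z3 also runs from the junction to ground. They appear in parallel: Z3 || Z2 = 233.2 - j205.3 Ω.
Step 4 — Series with input arm Z1: Z_in = Z1 + (Z3 || Z2) = 273.3 - j205.3 Ω = 341.8∠-36.9° Ω.
Step 5 — Power factor: PF = cos(φ) = Re(Z)/|Z| = 273.25/341.81 = 0.7994.
Step 6 — Type: Im(Z) = -205.3 ⇒ leading (phase φ = -36.9°).

PF = 0.7994 (leading, φ = -36.9°)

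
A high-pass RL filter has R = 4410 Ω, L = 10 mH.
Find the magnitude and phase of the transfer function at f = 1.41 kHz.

Step 1 — Angular frequency: ω = 2π·1410 = 8859 rad/s.
Step 2 — Transfer function: H(jω) = jωL/(R + jωL).
Step 3 — Numerator jωL = j·88.59; denominator R + jωL = 4410 + j88.59.
Step 4 — H = 0.0004034 + j0.02008.
Step 5 — Magnitude: |H| = 0.02009 (-33.9 dB); phase: φ = 88.8°.

|H| = 0.02009 (-33.9 dB), φ = 88.8°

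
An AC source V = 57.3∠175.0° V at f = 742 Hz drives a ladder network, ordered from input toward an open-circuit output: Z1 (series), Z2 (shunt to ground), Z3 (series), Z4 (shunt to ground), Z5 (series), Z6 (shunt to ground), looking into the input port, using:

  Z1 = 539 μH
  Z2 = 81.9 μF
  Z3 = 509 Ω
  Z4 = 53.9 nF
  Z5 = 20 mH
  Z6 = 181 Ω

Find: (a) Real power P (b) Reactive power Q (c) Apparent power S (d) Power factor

Step 1 — Angular frequency: ω = 2π·f = 2π·742 = 4662 rad/s.
Step 2 — Component impedances:
  Z1: Z = jωL = j·4662·0.000539 = 0 + j2.513 Ω
  Z2: Z = 1/(jωC) = -j/(ω·C) = 0 - j2.619 Ω
  Z3: Z = R = 509 Ω
  Z4: Z = 1/(jωC) = -j/(ω·C) = 0 - j3979 Ω
  Z5: Z = jωL = j·4662·0.02 = 0 + j93.24 Ω
  Z6: Z = R = 181 Ω
Step 3 — Ladder network (open output): work backward from the far end, alternating series and parallel combinations. Z_in = 0.009681 - j0.1073 Ω = 0.1077∠-84.8° Ω.
Step 4 — Source phasor: V = 57.3∠175.0° V = -57.08 + j4.994 V.
Step 5 — Current: I = V / Z = -93.83 - j523.7 A = 532∠-100.2° A.
Step 6 — Complex power: S = V·I* = 2740 - j3.036e+04 VA.
Step 7 — Real power: P = Re(S) = 2740 W.
Step 8 — Reactive power: Q = Im(S) = -3.036e+04 VAR.
Step 9 — Apparent power: |S| = 3.049e+04 VA.
Step 10 — Power factor: PF = P/|S| = 0.08989 (leading).

(a) P = 2740 W  (b) Q = -3.036e+04 VAR  (c) S = 3.049e+04 VA  (d) PF = 0.08989 (leading)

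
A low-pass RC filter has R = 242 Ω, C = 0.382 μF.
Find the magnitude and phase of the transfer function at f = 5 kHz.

Step 1 — Angular frequency: ω = 2π·5000 = 3.142e+04 rad/s.
Step 2 — Transfer function: H(jω) = 1/(1 + jωRC).
Step 3 — Denominator: 1 + jωRC = 1 + j·3.142e+04·242·3.82e-07 = 1 + j2.904.
Step 4 — H = 0.106 - j0.3078.
Step 5 — Magnitude: |H| = 0.3256 (-9.7 dB); phase: φ = -71.0°.

|H| = 0.3256 (-9.7 dB), φ = -71.0°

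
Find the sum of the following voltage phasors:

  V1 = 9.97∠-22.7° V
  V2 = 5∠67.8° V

Step 1 — Convert each phasor to rectangular form:
  V1 = 9.97·(cos(-22.7°) + j·sin(-22.7°)) = 9.198 - j3.847 V
  V2 = 5·(cos(67.8°) + j·sin(67.8°)) = 1.889 + j4.629 V
Step 2 — Sum components: V_total = 11.09 + j0.7819 V.
Step 3 — Convert to polar: |V_total| = 11.11 V, ∠V_total = 4.0°.

V_total = 11.11∠4.0° V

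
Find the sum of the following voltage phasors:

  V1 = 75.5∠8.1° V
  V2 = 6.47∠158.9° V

Step 1 — Convert each phasor to rectangular form:
  V1 = 75.5·(cos(8.1°) + j·sin(8.1°)) = 74.75 + j10.64 V
  V2 = 6.47·(cos(158.9°) + j·sin(158.9°)) = -6.036 + j2.329 V
Step 2 — Sum components: V_total = 68.71 + j12.97 V.
Step 3 — Convert to polar: |V_total| = 69.92 V, ∠V_total = 10.7°.

V_total = 69.92∠10.7° V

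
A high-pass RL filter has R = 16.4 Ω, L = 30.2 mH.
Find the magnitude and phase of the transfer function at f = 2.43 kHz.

Step 1 — Angular frequency: ω = 2π·2430 = 1.527e+04 rad/s.
Step 2 — Transfer function: H(jω) = jωL/(R + jωL).
Step 3 — Numerator jωL = j·461.1; denominator R + jωL = 16.4 + j461.1.
Step 4 — H = 0.9987 + j0.03552.
Step 5 — Magnitude: |H| = 0.9994 (-0.0 dB); phase: φ = 2.0°.

|H| = 0.9994 (-0.0 dB), φ = 2.0°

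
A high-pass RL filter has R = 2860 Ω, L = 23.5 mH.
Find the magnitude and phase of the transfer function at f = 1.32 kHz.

Step 1 — Angular frequency: ω = 2π·1320 = 8294 rad/s.
Step 2 — Transfer function: H(jω) = jωL/(R + jωL).
Step 3 — Numerator jωL = j·194.9; denominator R + jωL = 2860 + j194.9.
Step 4 — H = 0.004623 + j0.06783.
Step 5 — Magnitude: |H| = 0.06799 (-23.4 dB); phase: φ = 86.1°.

|H| = 0.06799 (-23.4 dB), φ = 86.1°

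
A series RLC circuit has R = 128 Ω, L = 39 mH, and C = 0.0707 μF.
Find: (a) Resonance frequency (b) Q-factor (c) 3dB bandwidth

Step 1 — Resonance: ω₀ = 1/√(LC) = 1/√(0.039·7.07e-08) = 1.904e+04 rad/s.
Step 2 — f₀ = ω₀/(2π) = 3031 Hz.
Step 3 — Series Q: Q = ω₀L/R = 1.904e+04·0.039/128 = 5.802.
Step 4 — Bandwidth: Δω = ω₀/Q = 3282 rad/s; BW = Δω/(2π) = 522.4 Hz.

(a) f₀ = 3031 Hz  (b) Q = 5.802  (c) BW = 522.4 Hz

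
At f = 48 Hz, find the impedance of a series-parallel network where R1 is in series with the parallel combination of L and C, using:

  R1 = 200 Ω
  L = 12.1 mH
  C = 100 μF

Step 1 — Angular frequency: ω = 2π·f = 2π·48 = 301.6 rad/s.
Step 2 — Component impedances:
  R1: Z = R = 200 Ω
  L: Z = jωL = j·301.6·0.0121 = 0 + j3.649 Ω
  C: Z = 1/(jωC) = -j/(ω·C) = 0 - j33.16 Ω
Step 3 — Parallel branch: L || C = 1/(1/L + 1/C) = 0 + j4.101 Ω.
Step 4 — Series with R1: Z_total = R1 + (L || C) = 200 + j4.101 Ω = 200∠1.2° Ω.

Z = 200 + j4.101 Ω = 200∠1.2° Ω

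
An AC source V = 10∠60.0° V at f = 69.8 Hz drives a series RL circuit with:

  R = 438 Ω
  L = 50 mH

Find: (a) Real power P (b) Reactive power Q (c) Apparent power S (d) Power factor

Step 1 — Angular frequency: ω = 2π·f = 2π·69.8 = 438.6 rad/s.
Step 2 — Component impedances:
  R: Z = R = 438 Ω
  L: Z = jωL = j·438.6·0.05 = 0 + j21.93 Ω
Step 3 — Series combination: Z_total = R + L = 438 + j21.93 Ω = 438.5∠2.9° Ω.
Step 4 — Source phasor: V = 10∠60.0° V = 5 + j8.66 V.
Step 5 — Current: I = V / Z = 0.01237 + j0.01915 A = 0.0228∠57.1° A.
Step 6 — Complex power: S = V·I* = 0.2277 + j0.0114 VA.
Step 7 — Real power: P = Re(S) = 0.2277 W.
Step 8 — Reactive power: Q = Im(S) = 0.0114 VAR.
Step 9 — Apparent power: |S| = 0.228 VA.
Step 10 — Power factor: PF = P/|S| = 0.9987 (lagging).

(a) P = 0.2277 W  (b) Q = 0.0114 VAR  (c) S = 0.228 VA  (d) PF = 0.9987 (lagging)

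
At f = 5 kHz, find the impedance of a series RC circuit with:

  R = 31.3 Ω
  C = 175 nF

Step 1 — Angular frequency: ω = 2π·f = 2π·5000 = 3.142e+04 rad/s.
Step 2 — Component impedances:
  R: Z = R = 31.3 Ω
  C: Z = 1/(jωC) = -j/(ω·C) = 0 - j181.9 Ω
Step 3 — Series combination: Z_total = R + C = 31.3 - j181.9 Ω = 184.6∠-80.2° Ω.

Z = 31.3 - j181.9 Ω = 184.6∠-80.2° Ω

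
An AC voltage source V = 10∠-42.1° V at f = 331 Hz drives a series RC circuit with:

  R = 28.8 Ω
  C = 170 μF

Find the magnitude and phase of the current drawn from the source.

Step 1 — Angular frequency: ω = 2π·f = 2π·331 = 2080 rad/s.
Step 2 — Component impedances:
  R: Z = R = 28.8 Ω
  C: Z = 1/(jωC) = -j/(ω·C) = 0 - j2.828 Ω
Step 3 — Series combination: Z_total = R + C = 28.8 - j2.828 Ω = 28.94∠-5.6° Ω.
Step 4 — Source phasor: V = 10∠-42.1° V = 7.42 - j6.704 V.
Step 5 — Ohm's law: I = V / Z_total = (7.42 - j6.704) / (28.8 - j2.828) = 0.2778 - j0.2055 A.
Step 6 — Convert to polar: |I| = 0.3456 A, ∠I = -36.5°.

I = 0.3456∠-36.5° A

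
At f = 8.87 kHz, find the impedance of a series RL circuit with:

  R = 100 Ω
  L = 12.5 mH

Step 1 — Angular frequency: ω = 2π·f = 2π·8870 = 5.573e+04 rad/s.
Step 2 — Component impedances:
  R: Z = R = 100 Ω
  L: Z = jωL = j·5.573e+04·0.0125 = 0 + j696.6 Ω
Step 3 — Series combination: Z_total = R + L = 100 + j696.6 Ω = 703.8∠81.8° Ω.

Z = 100 + j696.6 Ω = 703.8∠81.8° Ω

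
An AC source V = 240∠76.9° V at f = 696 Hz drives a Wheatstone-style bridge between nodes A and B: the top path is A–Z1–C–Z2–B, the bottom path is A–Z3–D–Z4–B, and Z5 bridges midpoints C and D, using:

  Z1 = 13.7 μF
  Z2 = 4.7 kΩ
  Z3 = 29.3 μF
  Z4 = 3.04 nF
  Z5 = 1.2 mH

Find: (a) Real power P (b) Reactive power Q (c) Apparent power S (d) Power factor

Step 1 — Angular frequency: ω = 2π·f = 2π·696 = 4373 rad/s.
Step 2 — Component impedances:
  Z1: Z = 1/(jωC) = -j/(ω·C) = 0 - j16.69 Ω
  Z2: Z = R = 4700 Ω
  Z3: Z = 1/(jωC) = -j/(ω·C) = 0 - j7.804 Ω
  Z4: Z = 1/(jωC) = -j/(ω·C) = 0 - j7.522e+04 Ω
  Z5: Z = jωL = j·4373·0.0012 = 0 + j5.248 Ω
Step 3 — Bridge requires nodal analysis (the Z5 bridge couples midpoints C and D, so the two paths cannot be reduced to a simple series/parallel combination). Setting node B to ground and injecting 1 A at node A, the 3-node admittance system at A, C, D solves to V_A = Z_AB = 4682 - j294.8 Ω = 4692∠-3.6° Ω.
Step 4 — Source phasor: V = 240∠76.9° V = 54.4 + j233.8 V.
Step 5 — Current: I = V / Z = 0.008441 + j0.05045 A = 0.05116∠80.5° A.
Step 6 — Complex power: S = V·I* = 12.25 - j0.7715 VA.
Step 7 — Real power: P = Re(S) = 12.25 W.
Step 8 — Reactive power: Q = Im(S) = -0.7715 VAR.
Step 9 — Apparent power: |S| = 12.28 VA.
Step 10 — Power factor: PF = P/|S| = 0.998 (leading).

(a) P = 12.25 W  (b) Q = -0.7715 VAR  (c) S = 12.28 VA  (d) PF = 0.998 (leading)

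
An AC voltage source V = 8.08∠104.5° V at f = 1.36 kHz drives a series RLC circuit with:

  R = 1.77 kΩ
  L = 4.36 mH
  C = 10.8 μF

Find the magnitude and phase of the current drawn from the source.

Step 1 — Angular frequency: ω = 2π·f = 2π·1360 = 8545 rad/s.
Step 2 — Component impedances:
  R: Z = R = 1770 Ω
  L: Z = jωL = j·8545·0.00436 = 0 + j37.26 Ω
  C: Z = 1/(jωC) = -j/(ω·C) = 0 - j10.84 Ω
Step 3 — Series combination: Z_total = R + L + C = 1770 + j26.42 Ω = 1770∠0.9° Ω.
Step 4 — Source phasor: V = 8.08∠104.5° V = -2.023 + j7.823 V.
Step 5 — Ohm's law: I = V / Z_total = (-2.023 + j7.823) / (1770 + j26.42) = -0.001077 + j0.004436 A.
Step 6 — Convert to polar: |I| = 0.004564 A, ∠I = 103.6°.

I = 0.004564∠103.6° A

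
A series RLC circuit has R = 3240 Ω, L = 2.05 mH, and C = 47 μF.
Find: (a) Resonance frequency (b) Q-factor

Step 1 — Resonance condition Im(Z)=0 gives ω₀ = 1/√(LC).
Step 2 — ω₀ = 1/√(0.00205·4.7e-05) = 3222 rad/s.
Step 3 — f₀ = ω₀/(2π) = 512.7 Hz.
Step 4 — Series Q: Q = ω₀L/R = 3222·0.00205/3240 = 0.002038.

(a) f₀ = 512.7 Hz  (b) Q = 0.002038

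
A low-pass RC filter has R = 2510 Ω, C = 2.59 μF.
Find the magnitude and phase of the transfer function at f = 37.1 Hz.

Step 1 — Angular frequency: ω = 2π·37.1 = 233.1 rad/s.
Step 2 — Transfer function: H(jω) = 1/(1 + jωRC).
Step 3 — Denominator: 1 + jωRC = 1 + j·233.1·2510·2.59e-06 = 1 + j1.515.
Step 4 — H = 0.3034 - j0.4597.
Step 5 — Magnitude: |H| = 0.5508 (-5.2 dB); phase: φ = -56.6°.

|H| = 0.5508 (-5.2 dB), φ = -56.6°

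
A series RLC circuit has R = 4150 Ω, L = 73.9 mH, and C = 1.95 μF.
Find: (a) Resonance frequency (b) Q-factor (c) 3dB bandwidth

Step 1 — Resonance: ω₀ = 1/√(LC) = 1/√(0.0739·1.95e-06) = 2634 rad/s.
Step 2 — f₀ = ω₀/(2π) = 419.3 Hz.
Step 3 — Series Q: Q = ω₀L/R = 2634·0.0739/4150 = 0.04691.
Step 4 — Bandwidth: Δω = ω₀/Q = 5.616e+04 rad/s; BW = Δω/(2π) = 8938 Hz.

(a) f₀ = 419.3 Hz  (b) Q = 0.04691  (c) BW = 8938 Hz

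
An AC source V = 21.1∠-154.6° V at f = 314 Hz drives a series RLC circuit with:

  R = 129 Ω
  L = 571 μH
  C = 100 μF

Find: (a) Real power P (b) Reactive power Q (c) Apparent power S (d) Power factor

Step 1 — Angular frequency: ω = 2π·f = 2π·314 = 1973 rad/s.
Step 2 — Component impedances:
  R: Z = R = 129 Ω
  L: Z = jωL = j·1973·0.000571 = 0 + j1.127 Ω
  C: Z = 1/(jωC) = -j/(ω·C) = 0 - j5.069 Ω
Step 3 — Series combination: Z_total = R + L + C = 129 - j3.942 Ω = 129.1∠-1.8° Ω.
Step 4 — Source phasor: V = 21.1∠-154.6° V = -19.06 - j9.051 V.
Step 5 — Current: I = V / Z = -0.1455 - j0.0746 A = 0.1635∠-152.8° A.
Step 6 — Complex power: S = V·I* = 3.448 - j0.1054 VA.
Step 7 — Real power: P = Re(S) = 3.448 W.
Step 8 — Reactive power: Q = Im(S) = -0.1054 VAR.
Step 9 — Apparent power: |S| = 3.45 VA.
Step 10 — Power factor: PF = P/|S| = 0.9995 (leading).

(a) P = 3.448 W  (b) Q = -0.1054 VAR  (c) S = 3.45 VA  (d) PF = 0.9995 (leading)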